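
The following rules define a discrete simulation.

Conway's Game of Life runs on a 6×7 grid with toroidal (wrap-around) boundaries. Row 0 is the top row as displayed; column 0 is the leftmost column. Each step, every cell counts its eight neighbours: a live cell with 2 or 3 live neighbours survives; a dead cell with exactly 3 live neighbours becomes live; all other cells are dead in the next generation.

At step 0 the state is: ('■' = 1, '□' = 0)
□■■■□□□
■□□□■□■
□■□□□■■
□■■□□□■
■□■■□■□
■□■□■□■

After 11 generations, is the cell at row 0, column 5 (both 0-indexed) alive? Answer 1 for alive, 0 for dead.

t=0: □■■■□□□
■□□□■□■
□■□□□■■
□■■□□□■
■□■■□■□
■□■□■□■
t=1: □□■□■□□
□□□■■□■
□■■□□□□
□□□■■□□
□□□□■■□
■□□□■■■
t=2: ■□□□□□□
□■□□■■□
□□■□□■□
□□■■■■□
□□□□□□□
□□□□□□■
t=3: ■□□□□■■
□■□□■■■
□■■□□□■
□□■■■■□
□□□■■■□
□□□□□□□
t=4: ■□□□■□□
□■■□■□□
□■□□□□■
□■□□□□■
□□■□□■□
□□□□□□□
t=5: □■□■□□□
□■■■□■□
□■□□□■□
□■■□□■■
□□□□□□□
□□□□□□□
t=6: □■□■■□□
■■□■□□□
□□□■□■□
■■■□□■■
□□□□□□□
□□□□□□□
t=7: ■■□■■□□
■■□■□□□
□□□■□■□
■■■□■■■
■■□□□□■
□□□□□□□
t=8: ■■□■■□□
■■□■□□■
□□□■□■□
□□■■■□□
□□■□□□□
□□■□□□■
t=9: □□□■■■□
□■□■□■■
■■□□□■■
□□■□■□□
□■■□□□□
■□■□□□□
t=10: ■■□■□■□
□■□■□□□
□■□■□□□
□□■■□■■
□□■□□□□
□□■□■□□
t=11: ■■□■□□□
□■□■□□□
■■□■□□□
□■□■■□□
□■■□■■□
□□■□■□□

0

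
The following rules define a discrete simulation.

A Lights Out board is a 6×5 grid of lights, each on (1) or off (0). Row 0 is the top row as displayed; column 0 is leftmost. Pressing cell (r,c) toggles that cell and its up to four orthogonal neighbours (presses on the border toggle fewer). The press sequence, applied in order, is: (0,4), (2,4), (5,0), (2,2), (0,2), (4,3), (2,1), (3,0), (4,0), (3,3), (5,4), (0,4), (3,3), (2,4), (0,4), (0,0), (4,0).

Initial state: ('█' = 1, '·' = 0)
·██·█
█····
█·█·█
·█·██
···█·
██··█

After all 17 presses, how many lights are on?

13

t=0: ·██·█
█····
█·█·█
·█·██
···█·
██··█
t=1: ·███·
█···█
█·█·█
·█·██
···█·
██··█
t=2: ·███·
█····
█·██·
·█·█·
···█·
██··█
t=3: ·███·
█····
█·██·
·█·█·
█··█·
····█
t=4: ·███·
█·█··
██···
·███·
█··█·
····█
t=5: ·····
█····
██···
·███·
█··█·
····█
t=6: ·····
█····
██···
·██··
█·█·█
···██
t=7: ·····
██···
··█··
··█··
█·█·█
···██
t=8: ·····
██···
█·█··
███··
··█·█
···██
t=9: ·····
██···
█·█··
·██··
███·█
█··██
t=10: ·····
██···
█·██·
·█·██
█████
█··██
t=11: ·····
██···
█·██·
·█·██
████·
█····
t=12: ···██
██··█
█·██·
·█·██
████·
█····
t=13: ···██
██··█
█·█··
·██··
███··
█····
t=14: ···██
██···
█·███
·██·█
███··
█····
t=15: ·····
██··█
█·███
·██·█
███··
█····
t=16: ██···
·█··█
█·███
·██·█
███··
█····
t=17: ██···
·█··█
█·███
███·█
··█··
·····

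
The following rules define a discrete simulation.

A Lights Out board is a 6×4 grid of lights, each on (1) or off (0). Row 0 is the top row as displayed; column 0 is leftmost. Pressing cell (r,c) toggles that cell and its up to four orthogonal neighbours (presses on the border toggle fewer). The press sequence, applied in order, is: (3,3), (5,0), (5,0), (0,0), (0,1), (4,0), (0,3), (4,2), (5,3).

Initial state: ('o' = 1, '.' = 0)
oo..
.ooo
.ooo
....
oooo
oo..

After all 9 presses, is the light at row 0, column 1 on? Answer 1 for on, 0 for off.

1

[0] oo..
.ooo
.ooo
....
oooo
oo..
[1] oo..
.ooo
.oo.
..oo
ooo.
oo..
[2] oo..
.ooo
.oo.
..oo
.oo.
....
[3] oo..
.ooo
.oo.
..oo
ooo.
oo..
[4] ....
oooo
.oo.
..oo
ooo.
oo..
[5] ooo.
o.oo
.oo.
..oo
ooo.
oo..
[6] ooo.
o.oo
.oo.
o.oo
..o.
.o..
[7] oo.o
o.o.
.oo.
o.oo
..o.
.o..
[8] oo.o
o.o.
.oo.
o..o
.o.o
.oo.
[9] oo.o
o.o.
.oo.
o..o
.o..
.o.o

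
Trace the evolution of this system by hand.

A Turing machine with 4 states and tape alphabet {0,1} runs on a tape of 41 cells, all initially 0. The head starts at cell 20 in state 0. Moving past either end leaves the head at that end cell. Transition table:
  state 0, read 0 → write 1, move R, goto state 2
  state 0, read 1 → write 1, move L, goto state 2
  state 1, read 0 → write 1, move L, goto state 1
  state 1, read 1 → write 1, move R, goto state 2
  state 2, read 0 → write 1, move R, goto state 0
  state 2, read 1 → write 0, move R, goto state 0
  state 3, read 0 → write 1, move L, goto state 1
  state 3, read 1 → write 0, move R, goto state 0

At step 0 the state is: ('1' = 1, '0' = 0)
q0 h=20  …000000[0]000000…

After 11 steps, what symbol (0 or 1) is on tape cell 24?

1

gen 0: q0 h=20  …000000[0]000000…
gen 1: q2 h=21  …000001[0]000000…
gen 2: q0 h=22  …000011[0]000000…
gen 3: q2 h=23  …000111[0]000000…
gen 4: q0 h=24  …001111[0]000000…
gen 5: q2 h=25  …011111[0]000000…
gen 6: q0 h=26  …111111[0]000000…
gen 7: q2 h=27  …111111[0]000000…
gen 8: q0 h=28  …111111[0]000000…
gen 9: q2 h=29  …111111[0]000000…
gen 10: q0 h=30  …111111[0]000000…
gen 11: q2 h=31  …111111[0]000000…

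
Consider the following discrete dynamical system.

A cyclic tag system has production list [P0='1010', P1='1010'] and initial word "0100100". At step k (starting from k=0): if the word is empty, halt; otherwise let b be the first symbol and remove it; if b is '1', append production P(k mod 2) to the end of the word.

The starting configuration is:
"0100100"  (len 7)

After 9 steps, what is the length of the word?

0) "0100100"  (len 7)
1) "100100"  (len 6)
2) "001001010"  (len 9)
3) "01001010"  (len 8)
4) "1001010"  (len 7)
5) "0010101010"  (len 10)
6) "010101010"  (len 9)
7) "10101010"  (len 8)
8) "01010101010"  (len 11)
9) "1010101010"  (len 10)

10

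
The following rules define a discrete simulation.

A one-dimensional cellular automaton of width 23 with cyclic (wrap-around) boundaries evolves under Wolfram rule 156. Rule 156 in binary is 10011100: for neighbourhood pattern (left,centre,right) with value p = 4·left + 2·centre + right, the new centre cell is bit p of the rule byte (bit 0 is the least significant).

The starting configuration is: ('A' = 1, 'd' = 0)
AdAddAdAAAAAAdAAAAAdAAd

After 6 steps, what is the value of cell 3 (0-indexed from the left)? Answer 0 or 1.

0) AdAddAdAAAAAAdAAAAAdAAd
1) AdAAdAdAAAAAddAAAAddAdd
2) AdAddAdAAAAdAdAAAdAdAAd
3) AdAAdAdAAAddAdAAddAdAdd
4) AdAddAdAAdAdAdAdAdAdAAd
5) AdAAdAdAddAdAdAdAdAdAdd
6) AdAddAdAAdAdAdAdAdAdAAd

0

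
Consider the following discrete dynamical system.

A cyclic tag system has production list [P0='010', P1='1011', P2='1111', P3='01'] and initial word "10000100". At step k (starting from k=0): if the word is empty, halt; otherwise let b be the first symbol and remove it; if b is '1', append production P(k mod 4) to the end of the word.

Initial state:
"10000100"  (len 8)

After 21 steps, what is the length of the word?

21

t=0: "10000100"  (len 8)
t=1: "0000100010"  (len 10)
t=2: "000100010"  (len 9)
t=3: "00100010"  (len 8)
t=4: "0100010"  (len 7)
t=5: "100010"  (len 6)
t=6: "000101011"  (len 9)
t=7: "00101011"  (len 8)
t=8: "0101011"  (len 7)
t=9: "101011"  (len 6)
t=10: "010111011"  (len 9)
t=11: "10111011"  (len 8)
t=12: "011101101"  (len 9)
t=13: "11101101"  (len 8)
t=14: "11011011011"  (len 11)
t=15: "10110110111111"  (len 14)
t=16: "011011011111101"  (len 15)
t=17: "11011011111101"  (len 14)
t=18: "10110111111011011"  (len 17)
t=19: "01101111110110111111"  (len 20)
t=20: "1101111110110111111"  (len 19)
t=21: "101111110110111111010"  (len 21)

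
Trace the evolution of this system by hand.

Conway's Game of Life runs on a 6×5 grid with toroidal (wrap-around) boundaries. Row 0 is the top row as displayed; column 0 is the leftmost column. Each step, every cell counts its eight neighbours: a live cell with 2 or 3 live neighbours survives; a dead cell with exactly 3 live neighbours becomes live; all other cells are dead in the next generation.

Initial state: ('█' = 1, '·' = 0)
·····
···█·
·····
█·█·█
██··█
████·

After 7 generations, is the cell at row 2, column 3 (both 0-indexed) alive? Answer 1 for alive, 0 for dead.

0

k=0  ·····
···█·
·····
█·█·█
██··█
████·
k=1  ·█·██
·····
···██
···██
·····
··██·
k=2  ···██
█·█··
···██
···██
··█·█
··███
k=3  ██···
█·█··
█·█··
█·█··
█·█··
█·█··
k=4  █·█·█
█·█·█
█·███
█·███
█·███
█·█·█
k=5  ··█··
··█··
·····
·····
·····
··█··
k=6  ·███·
·····
·····
·····
·····
·····
k=7  ··█··
··█··
·····
·····
·····
··█··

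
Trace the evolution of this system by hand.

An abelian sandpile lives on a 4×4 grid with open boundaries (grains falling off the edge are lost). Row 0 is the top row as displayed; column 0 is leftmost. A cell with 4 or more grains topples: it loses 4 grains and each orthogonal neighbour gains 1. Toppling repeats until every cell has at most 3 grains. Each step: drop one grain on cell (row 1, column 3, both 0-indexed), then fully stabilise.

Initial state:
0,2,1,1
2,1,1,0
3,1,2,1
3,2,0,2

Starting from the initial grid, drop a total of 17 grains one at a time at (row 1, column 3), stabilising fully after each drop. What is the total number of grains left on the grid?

k=0  0,2,1,1
2,1,1,0
3,1,2,1
3,2,0,2
k=1  0,2,1,1
2,1,1,1
3,1,2,1
3,2,0,2
k=2  0,2,1,1
2,1,1,2
3,1,2,1
3,2,0,2
k=3  0,2,1,1
2,1,1,3
3,1,2,1
3,2,0,2
k=4  0,2,1,2
2,1,2,0
3,1,2,2
3,2,0,2
k=5  0,2,1,2
2,1,2,1
3,1,2,2
3,2,0,2
k=6  0,2,1,2
2,1,2,2
3,1,2,2
3,2,0,2
k=7  0,2,1,2
2,1,2,3
3,1,2,2
3,2,0,2
k=8  0,2,1,3
2,1,3,0
3,1,2,3
3,2,0,2
k=9  0,2,1,3
2,1,3,1
3,1,2,3
3,2,0,2
k=10  0,2,1,3
2,1,3,2
3,1,2,3
3,2,0,2
k=11  0,2,1,3
2,1,3,3
3,1,2,3
3,2,0,2
k=12  0,2,3,0
2,2,1,3
3,2,0,1
3,2,1,3
k=13  0,2,3,1
2,2,2,0
3,2,0,2
3,2,1,3
k=14  0,2,3,1
2,2,2,1
3,2,0,2
3,2,1,3
k=15  0,2,3,1
2,2,2,2
3,2,0,2
3,2,1,3
k=16  0,2,3,1
2,2,2,3
3,2,0,2
3,2,1,3
k=17  0,2,3,2
2,2,3,0
3,2,0,3
3,2,1,3

31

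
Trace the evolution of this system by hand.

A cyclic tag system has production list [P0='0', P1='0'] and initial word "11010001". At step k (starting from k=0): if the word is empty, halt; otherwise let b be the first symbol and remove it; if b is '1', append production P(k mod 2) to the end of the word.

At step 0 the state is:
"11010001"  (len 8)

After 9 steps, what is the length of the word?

3

t=0: "11010001"  (len 8)
t=1: "10100010"  (len 8)
t=2: "01000100"  (len 8)
t=3: "1000100"  (len 7)
t=4: "0001000"  (len 7)
t=5: "001000"  (len 6)
t=6: "01000"  (len 5)
t=7: "1000"  (len 4)
t=8: "0000"  (len 4)
t=9: "000"  (len 3)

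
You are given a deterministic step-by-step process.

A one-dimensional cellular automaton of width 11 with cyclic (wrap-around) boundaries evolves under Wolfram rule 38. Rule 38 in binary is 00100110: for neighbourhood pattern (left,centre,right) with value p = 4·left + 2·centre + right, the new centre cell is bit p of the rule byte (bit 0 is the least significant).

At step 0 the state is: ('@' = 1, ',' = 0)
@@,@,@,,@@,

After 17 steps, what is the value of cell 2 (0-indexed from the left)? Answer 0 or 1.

gen 0: @@,@,@,,@@,
gen 1: ,,@@@@,@,,@
gen 2: ,@,,,,@@,@@
gen 3: @@,,,@,,@,,
gen 4: ,,,,@@,@@,@
gen 5: ,,,@,,@,,@@
gen 6: ,,@@,@@,@,,
gen 7: ,@,,@,,@@,,
gen 8: @@,@@,@,,,,
gen 9: ,,@,,@@,,,@
gen 10: ,@@,@,,,,@@
gen 11: @,,@@,,,@,,
gen 12: @,@,,,,@@,@
gen 13: ,@@,,,@,,@,
gen 14: @,,,,@@,@@,
gen 15: @,,,@,,@,,@
gen 16: ,,,@@,@@,@,
gen 17: ,,@,,@,,@@,

1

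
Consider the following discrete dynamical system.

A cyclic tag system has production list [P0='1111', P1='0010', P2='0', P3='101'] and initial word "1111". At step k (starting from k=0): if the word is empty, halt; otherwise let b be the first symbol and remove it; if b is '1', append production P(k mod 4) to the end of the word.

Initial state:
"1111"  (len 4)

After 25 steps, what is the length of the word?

24

[0] "1111"  (len 4)
[1] "1111111"  (len 7)
[2] "1111110010"  (len 10)
[3] "1111100100"  (len 10)
[4] "111100100101"  (len 12)
[5] "111001001011111"  (len 15)
[6] "110010010111110010"  (len 18)
[7] "100100101111100100"  (len 18)
[8] "00100101111100100101"  (len 20)
[9] "0100101111100100101"  (len 19)
[10] "100101111100100101"  (len 18)
[11] "001011111001001010"  (len 18)
[12] "01011111001001010"  (len 17)
[13] "1011111001001010"  (len 16)
[14] "0111110010010100010"  (len 19)
[15] "111110010010100010"  (len 18)
[16] "11110010010100010101"  (len 20)
[17] "11100100101000101011111"  (len 23)
[18] "11001001010001010111110010"  (len 26)
[19] "10010010100010101111100100"  (len 26)
[20] "0010010100010101111100100101"  (len 28)
[21] "010010100010101111100100101"  (len 27)
[22] "10010100010101111100100101"  (len 26)
[23] "00101000101011111001001010"  (len 26)
[24] "0101000101011111001001010"  (len 25)
[25] "101000101011111001001010"  (len 24)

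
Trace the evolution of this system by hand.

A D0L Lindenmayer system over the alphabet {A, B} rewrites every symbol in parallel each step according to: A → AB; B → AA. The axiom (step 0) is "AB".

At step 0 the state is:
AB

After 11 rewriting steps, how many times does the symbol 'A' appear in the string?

step 0: AB
step 1: ABAA
step 2: ABAAABAB
step 3: ABAAABABABAAABAA
step 4: ABAAABABABAAABAAABAAABABABAAABAB
step 5: ABAAABABABAAABAAABAAABABABAAABABABAAABABABAAABAAABAAABABABAAABAA
step 6: ABAAABABABAAABAAABAAABABABAAABABABAAABABABAAABAAABAAABABAB…ABABAAABAAABAAABABABAAABABABAAABABABAAABAAABAAABABABAAABAB  (len 128)
step 7: ABAAABABABAAABAAABAAABABABAAABABABAAABABABAAABAAABAAABABAB…ABABAAABAAABAAABABABAAABABABAAABABABAAABAAABAAABABABAAABAA  (len 256)
step 8: ABAAABABABAAABAAABAAABABABAAABABABAAABABABAAABAAABAAABABAB…ABABAAABAAABAAABABABAAABABABAAABABABAAABAAABAAABABABAAABAB  (len 512)
step 9: ABAAABABABAAABAAABAAABABABAAABABABAAABABABAAABAAABAAABABAB…ABABAAABAAABAAABABABAAABABABAAABABABAAABAAABAAABABABAAABAA  (len 1024)
step 10: ABAAABABABAAABAAABAAABABABAAABABABAAABABABAAABAAABAAABABAB…ABABAAABAAABAAABABABAAABABABAAABABABAAABAAABAAABABABAAABAB  (len 2048)
step 11: ABAAABABABAAABAAABAAABABABAAABABABAAABABABAAABAAABAAABABAB…ABABAAABAAABAAABABABAAABABABAAABABABAAABAAABAAABABABAAABAA  (len 4096)

2731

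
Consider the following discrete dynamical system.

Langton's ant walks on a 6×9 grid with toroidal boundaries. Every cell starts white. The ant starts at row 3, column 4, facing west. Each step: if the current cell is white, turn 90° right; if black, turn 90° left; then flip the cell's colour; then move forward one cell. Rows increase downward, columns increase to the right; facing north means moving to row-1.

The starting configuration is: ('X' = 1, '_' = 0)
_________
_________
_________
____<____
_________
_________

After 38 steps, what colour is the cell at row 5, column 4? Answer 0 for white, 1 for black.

0) _________
_________
_________
____<____
_________
_________
1) _________
_________
____^____
____X____
_________
_________
2) _________
_________
____X>___
____X____
_________
_________
3) _________
_________
____XX___
____Xv___
_________
_________
4) _________
_________
____XX___
____<X___
_________
_________
5) _________
_________
____XX___
_____X___
____v____
_________
6) _________
_________
____XX___
_____X___
___<X____
_________
7) _________
_________
____XX___
___^_X___
___XX____
_________
8) _________
_________
____XX___
___X>X___
___XX____
_________
9) _________
_________
____XX___
___XXX___
___Xv____
_________
10) _________
_________
____XX___
___XXX___
___X_>___
_________
11) _________
_________
____XX___
___XXX___
___X_X___
_____v___
12) _________
_________
____XX___
___XXX___
___X_X___
____<X___
13) _________
_________
____XX___
___XXX___
___X^X___
____XX___
14) _________
_________
____XX___
___XXX___
___XX>___
____XX___
15) _________
_________
____XX___
___XX^___
___XX____
____XX___
16) _________
_________
____XX___
___X<____
___XX____
____XX___
17) _________
_________
____XX___
___X_____
___Xv____
____XX___
18) _________
_________
____XX___
___X_____
___X_>___
____XX___
19) _________
_________
____XX___
___X_____
___X_X___
____Xv___
20) _________
_________
____XX___
___X_____
___X_X___
____X_>__
21) ______v__
_________
____XX___
___X_____
___X_X___
____X_X__
22) _____<X__
_________
____XX___
___X_____
___X_X___
____X_X__
23) _____XX__
_________
____XX___
___X_____
___X_X___
____X^X__
24) _____XX__
_________
____XX___
___X_____
___X_X___
____XX>__
25) _____XX__
_________
____XX___
___X_____
___X_X^__
____XX___
26) _____XX__
_________
____XX___
___X_____
___X_XX>_
____XX___
27) _____XX__
_________
____XX___
___X_____
___X_XXX_
____XX_v_
28) _____XX__
_________
____XX___
___X_____
___X_XXX_
____XX<X_
29) _____XX__
_________
____XX___
___X_____
___X_X^X_
____XXXX_
30) _____XX__
_________
____XX___
___X_____
___X_<_X_
____XXXX_
31) _____XX__
_________
____XX___
___X_____
___X___X_
____XvXX_
32) _____XX__
_________
____XX___
___X_____
___X___X_
____X_>X_
33) _____XX__
_________
____XX___
___X_____
___X__^X_
____X__X_
34) _____XX__
_________
____XX___
___X_____
___X__X>_
____X__X_
35) _____XX__
_________
____XX___
___X___^_
___X__X__
____X__X_
36) _____XX__
_________
____XX___
___X___X>
___X__X__
____X__X_
37) _____XX__
_________
____XX___
___X___XX
___X__X_v
____X__X_
38) _____XX__
_________
____XX___
___X___XX
___X__X<X
____X__X_

1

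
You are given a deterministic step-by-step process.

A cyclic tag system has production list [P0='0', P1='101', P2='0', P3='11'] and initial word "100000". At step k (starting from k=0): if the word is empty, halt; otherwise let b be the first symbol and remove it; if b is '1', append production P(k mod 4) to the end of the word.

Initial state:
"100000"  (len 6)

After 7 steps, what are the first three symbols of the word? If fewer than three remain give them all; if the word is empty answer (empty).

(empty)

[0] "100000"  (len 6)
[1] "000000"  (len 6)
[2] "00000"  (len 5)
[3] "0000"  (len 4)
[4] "000"  (len 3)
[5] "00"  (len 2)
[6] "0"  (len 1)
[7] (halted — word empty)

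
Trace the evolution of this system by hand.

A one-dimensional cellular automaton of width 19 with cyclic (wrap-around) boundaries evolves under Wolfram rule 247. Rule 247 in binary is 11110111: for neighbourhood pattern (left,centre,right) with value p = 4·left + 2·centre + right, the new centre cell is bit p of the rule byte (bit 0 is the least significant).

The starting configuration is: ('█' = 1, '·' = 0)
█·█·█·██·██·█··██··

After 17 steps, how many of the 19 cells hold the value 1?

16

[0] █·█·█·██·██·█··██··
[1] ██████·██·█████·███
[2] ███████·██·█████·██
[3] ████████·██·█████·█
[4] █████████·██·█████·
[5] ·█████████·██·█████
[6] █·█████████·██·████
[7] ██·█████████·██·███
[8] ███·█████████·██·██
[9] ████·█████████·██·█
[10] █████·█████████·██·
[11] ·█████·█████████·██
[12] █·█████·█████████·█
[13] ██·█████·█████████·
[14] ·██·█████·█████████
[15] █·██·█████·████████
[16] ██·██·█████·███████
[17] ███·██·█████·██████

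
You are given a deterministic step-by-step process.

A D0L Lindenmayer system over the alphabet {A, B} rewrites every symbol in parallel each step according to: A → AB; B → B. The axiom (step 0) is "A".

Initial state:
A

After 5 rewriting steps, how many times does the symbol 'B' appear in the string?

k=0  A
k=1  AB
k=2  ABB
k=3  ABBB
k=4  ABBBB
k=5  ABBBBB

5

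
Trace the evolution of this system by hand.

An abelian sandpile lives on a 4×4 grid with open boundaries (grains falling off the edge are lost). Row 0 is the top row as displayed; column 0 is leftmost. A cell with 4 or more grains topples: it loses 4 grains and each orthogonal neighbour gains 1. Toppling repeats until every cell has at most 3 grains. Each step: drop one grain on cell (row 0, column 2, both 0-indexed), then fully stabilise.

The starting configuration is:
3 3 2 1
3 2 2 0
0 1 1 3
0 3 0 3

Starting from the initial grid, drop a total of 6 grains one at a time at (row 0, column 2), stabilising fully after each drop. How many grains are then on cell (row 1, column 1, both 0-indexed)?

k=0  3 3 2 1
3 2 2 0
0 1 1 3
0 3 0 3
k=1  3 3 3 1
3 2 2 0
0 1 1 3
0 3 0 3
k=2  1 2 2 2
1 1 0 1
1 2 2 3
0 3 0 3
k=3  1 2 3 2
1 1 0 1
1 2 2 3
0 3 0 3
k=4  1 3 0 3
1 1 1 1
1 2 2 3
0 3 0 3
k=5  1 3 1 3
1 1 1 1
1 2 2 3
0 3 0 3
k=6  1 3 2 3
1 1 1 1
1 2 2 3
0 3 0 3

1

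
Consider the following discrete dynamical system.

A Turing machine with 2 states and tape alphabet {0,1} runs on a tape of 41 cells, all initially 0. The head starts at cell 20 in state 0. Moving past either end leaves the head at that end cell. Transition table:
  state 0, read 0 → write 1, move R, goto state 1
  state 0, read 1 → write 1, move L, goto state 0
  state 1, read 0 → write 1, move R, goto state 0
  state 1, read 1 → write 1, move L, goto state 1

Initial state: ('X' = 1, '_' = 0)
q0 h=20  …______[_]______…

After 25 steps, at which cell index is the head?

t=0: q0 h=20  …______[_]______…
t=1: q1 h=21  …_____X[_]______…
t=2: q0 h=22  …____XX[_]______…
t=3: q1 h=23  …___XXX[_]______…
t=4: q0 h=24  …__XXXX[_]______…
t=5: q1 h=25  …_XXXXX[_]______…
t=6: q0 h=26  …XXXXXX[_]______…
t=7: q1 h=27  …XXXXXX[_]______…
t=8: q0 h=28  …XXXXXX[_]______…
t=9: q1 h=29  …XXXXXX[_]______…
t=10: q0 h=30  …XXXXXX[_]______…
t=11: q1 h=31  …XXXXXX[_]______…
t=12: q0 h=32  …XXXXXX[_]______…
t=13: q1 h=33  …XXXXXX[_]______…
t=14: q0 h=34  …XXXXXX[_]______|
t=15: q1 h=35  …XXXXXX[_]_____|
t=16: q0 h=36  …XXXXXX[_]____|
t=17: q1 h=37  …XXXXXX[_]___|
t=18: q0 h=38  …XXXXXX[_]__|
t=19: q1 h=39  …XXXXXX[_]_|
t=20: q0 h=40  …XXXXXX[_]|
t=21: q1 h=40  …XXXXXX[X]|
t=22: q1 h=39  …XXXXXX[X]X|
t=23: q1 h=38  …XXXXXX[X]XX|
t=24: q1 h=37  …XXXXXX[X]XXX|
t=25: q1 h=36  …XXXXXX[X]XXXX|

36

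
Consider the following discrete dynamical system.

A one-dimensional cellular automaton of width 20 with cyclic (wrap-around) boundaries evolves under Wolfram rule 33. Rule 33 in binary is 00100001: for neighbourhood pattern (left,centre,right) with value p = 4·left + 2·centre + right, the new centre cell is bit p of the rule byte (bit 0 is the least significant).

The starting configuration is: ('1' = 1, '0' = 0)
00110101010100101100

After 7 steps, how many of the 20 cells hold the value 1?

0) 00110101010100101100
1) 10001010101000010001
2) 00100101010011000100
3) 10000010100000010001
4) 00111001001111000100
5) 10000000000000010001
6) 00111111111111000100
7) 10000000000000010001

3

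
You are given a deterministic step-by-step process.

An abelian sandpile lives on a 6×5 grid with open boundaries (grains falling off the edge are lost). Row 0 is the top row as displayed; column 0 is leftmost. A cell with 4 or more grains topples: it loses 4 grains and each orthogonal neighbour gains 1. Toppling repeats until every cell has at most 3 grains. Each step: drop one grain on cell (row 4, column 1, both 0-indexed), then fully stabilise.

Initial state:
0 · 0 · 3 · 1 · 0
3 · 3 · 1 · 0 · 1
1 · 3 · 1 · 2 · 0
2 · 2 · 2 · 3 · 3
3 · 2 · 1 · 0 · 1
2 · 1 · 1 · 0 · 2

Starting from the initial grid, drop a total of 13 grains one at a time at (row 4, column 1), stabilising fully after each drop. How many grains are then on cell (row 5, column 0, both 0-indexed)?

1

step 0: 0 · 0 · 3 · 1 · 0
3 · 3 · 1 · 0 · 1
1 · 3 · 1 · 2 · 0
2 · 2 · 2 · 3 · 3
3 · 2 · 1 · 0 · 1
2 · 1 · 1 · 0 · 2
step 1: 0 · 0 · 3 · 1 · 0
3 · 3 · 1 · 0 · 1
1 · 3 · 1 · 2 · 0
2 · 2 · 2 · 3 · 3
3 · 3 · 1 · 0 · 1
2 · 1 · 1 · 0 · 2
step 2: 0 · 0 · 3 · 1 · 0
3 · 3 · 1 · 0 · 1
1 · 3 · 1 · 2 · 0
3 · 3 · 2 · 3 · 3
0 · 1 · 2 · 0 · 1
3 · 2 · 1 · 0 · 2
step 3: 0 · 0 · 3 · 1 · 0
3 · 3 · 1 · 0 · 1
1 · 3 · 1 · 2 · 0
3 · 3 · 2 · 3 · 3
0 · 2 · 2 · 0 · 1
3 · 2 · 1 · 0 · 2
step 4: 0 · 0 · 3 · 1 · 0
3 · 3 · 1 · 0 · 1
1 · 3 · 1 · 2 · 0
3 · 3 · 2 · 3 · 3
0 · 3 · 2 · 0 · 1
3 · 2 · 1 · 0 · 2
step 5: 1 · 1 · 3 · 1 · 0
1 · 1 · 2 · 0 · 1
0 · 2 · 2 · 2 · 0
1 · 2 · 3 · 3 · 3
2 · 1 · 3 · 0 · 1
3 · 3 · 1 · 0 · 2
step 6: 1 · 1 · 3 · 1 · 0
1 · 1 · 2 · 0 · 1
0 · 2 · 2 · 2 · 0
1 · 2 · 3 · 3 · 3
2 · 2 · 3 · 0 · 1
3 · 3 · 1 · 0 · 2
step 7: 1 · 1 · 3 · 1 · 0
1 · 1 · 2 · 0 · 1
0 · 2 · 2 · 2 · 0
1 · 2 · 3 · 3 · 3
2 · 3 · 3 · 0 · 1
3 · 3 · 1 · 0 · 2
step 8: 1 · 1 · 3 · 1 · 0
1 · 1 · 2 · 0 · 1
0 · 3 · 3 · 3 · 1
3 · 1 · 2 · 1 · 0
1 · 0 · 2 · 2 · 2
1 · 2 · 3 · 0 · 2
step 9: 1 · 1 · 3 · 1 · 0
1 · 1 · 2 · 0 · 1
0 · 3 · 3 · 3 · 1
3 · 1 · 2 · 1 · 0
1 · 1 · 2 · 2 · 2
1 · 2 · 3 · 0 · 2
step 10: 1 · 1 · 3 · 1 · 0
1 · 1 · 2 · 0 · 1
0 · 3 · 3 · 3 · 1
3 · 1 · 2 · 1 · 0
1 · 2 · 2 · 2 · 2
1 · 2 · 3 · 0 · 2
step 11: 1 · 1 · 3 · 1 · 0
1 · 1 · 2 · 0 · 1
0 · 3 · 3 · 3 · 1
3 · 1 · 2 · 1 · 0
1 · 3 · 2 · 2 · 2
1 · 2 · 3 · 0 · 2
step 12: 1 · 1 · 3 · 1 · 0
1 · 1 · 2 · 0 · 1
0 · 3 · 3 · 3 · 1
3 · 2 · 2 · 1 · 0
2 · 0 · 3 · 2 · 2
1 · 3 · 3 · 0 · 2
step 13: 1 · 1 · 3 · 1 · 0
1 · 1 · 2 · 0 · 1
0 · 3 · 3 · 3 · 1
3 · 2 · 2 · 1 · 0
2 · 1 · 3 · 2 · 2
1 · 3 · 3 · 0 · 2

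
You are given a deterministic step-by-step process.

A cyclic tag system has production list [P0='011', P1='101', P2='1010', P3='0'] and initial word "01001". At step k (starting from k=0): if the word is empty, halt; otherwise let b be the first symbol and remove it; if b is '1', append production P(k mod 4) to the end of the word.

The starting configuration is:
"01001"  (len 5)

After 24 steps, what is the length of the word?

14

0) "01001"  (len 5)
1) "1001"  (len 4)
2) "001101"  (len 6)
3) "01101"  (len 5)
4) "1101"  (len 4)
5) "101011"  (len 6)
6) "01011101"  (len 8)
7) "1011101"  (len 7)
8) "0111010"  (len 7)
9) "111010"  (len 6)
10) "11010101"  (len 8)
11) "10101011010"  (len 11)
12) "01010110100"  (len 11)
13) "1010110100"  (len 10)
14) "010110100101"  (len 12)
15) "10110100101"  (len 11)
16) "01101001010"  (len 11)
17) "1101001010"  (len 10)
18) "101001010101"  (len 12)
19) "010010101011010"  (len 15)
20) "10010101011010"  (len 14)
21) "0010101011010011"  (len 16)
22) "010101011010011"  (len 15)
23) "10101011010011"  (len 14)
24) "01010110100110"  (len 14)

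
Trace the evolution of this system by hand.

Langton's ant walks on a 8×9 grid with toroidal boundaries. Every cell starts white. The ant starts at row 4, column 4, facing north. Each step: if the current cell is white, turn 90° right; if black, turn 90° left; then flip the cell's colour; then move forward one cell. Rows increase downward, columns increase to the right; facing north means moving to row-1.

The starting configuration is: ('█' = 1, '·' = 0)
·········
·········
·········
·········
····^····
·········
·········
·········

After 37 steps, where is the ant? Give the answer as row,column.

0) ·········
·········
·········
·········
····^····
·········
·········
·········
1) ·········
·········
·········
·········
····█>···
·········
·········
·········
2) ·········
·········
·········
·········
····██···
·····v···
·········
·········
3) ·········
·········
·········
·········
····██···
····<█···
·········
·········
4) ·········
·········
·········
·········
····^█···
····██···
·········
·········
5) ·········
·········
·········
·········
···<·█···
····██···
·········
·········
6) ·········
·········
·········
···^·····
···█·█···
····██···
·········
·········
7) ·········
·········
·········
···█>····
···█·█···
····██···
·········
·········
8) ·········
·········
·········
···██····
···█v█···
····██···
·········
·········
9) ·········
·········
·········
···██····
···<██···
····██···
·········
·········
10) ·········
·········
·········
···██····
····██···
···v██···
·········
·········
11) ·········
·········
·········
···██····
····██···
··<███···
·········
·········
12) ·········
·········
·········
···██····
··^·██···
··████···
·········
·········
13) ·········
·········
·········
···██····
··█>██···
··████···
·········
·········
14) ·········
·········
·········
···██····
··████···
··█v██···
·········
·········
15) ·········
·········
·········
···██····
··████···
··█·>█···
·········
·········
16) ·········
·········
·········
···██····
··██^█···
··█··█···
·········
·········
17) ·········
·········
·········
···██····
··█<·█···
··█··█···
·········
·········
18) ·········
·········
·········
···██····
··█··█···
··█v·█···
·········
·········
19) ·········
·········
·········
···██····
··█··█···
··<█·█···
·········
·········
20) ·········
·········
·········
···██····
··█··█···
···█·█···
··v······
·········
21) ·········
·········
·········
···██····
··█··█···
···█·█···
·<█······
·········
22) ·········
·········
·········
···██····
··█··█···
·^·█·█···
·██······
·········
23) ·········
·········
·········
···██····
··█··█···
·█>█·█···
·██······
·········
24) ·········
·········
·········
···██····
··█··█···
·███·█···
·█v······
·········
25) ·········
·········
·········
···██····
··█··█···
·███·█···
·█·>·····
·········
26) ·········
·········
·········
···██····
··█··█···
·███·█···
·█·█·····
···v·····
27) ·········
·········
·········
···██····
··█··█···
·███·█···
·█·█·····
··<█·····
28) ·········
·········
·········
···██····
··█··█···
·███·█···
·█^█·····
··██·····
29) ·········
·········
·········
···██····
··█··█···
·███·█···
·██>·····
··██·····
30) ·········
·········
·········
···██····
··█··█···
·██^·█···
·██······
··██·····
31) ·········
·········
·········
···██····
··█··█···
·█<··█···
·██······
··██·····
32) ·········
·········
·········
···██····
··█··█···
·█···█···
·█v······
··██·····
33) ·········
·········
·········
···██····
··█··█···
·█···█···
·█·>·····
··██·····
34) ·········
·········
·········
···██····
··█··█···
·█···█···
·█·█·····
··█v·····
35) ·········
·········
·········
···██····
··█··█···
·█···█···
·█·█·····
··█·>····
36) ····v····
·········
·········
···██····
··█··█···
·█···█···
·█·█·····
··█·█····
37) ···<█····
·········
·········
···██····
··█··█···
·█···█···
·█·█·····
··█·█····

0,3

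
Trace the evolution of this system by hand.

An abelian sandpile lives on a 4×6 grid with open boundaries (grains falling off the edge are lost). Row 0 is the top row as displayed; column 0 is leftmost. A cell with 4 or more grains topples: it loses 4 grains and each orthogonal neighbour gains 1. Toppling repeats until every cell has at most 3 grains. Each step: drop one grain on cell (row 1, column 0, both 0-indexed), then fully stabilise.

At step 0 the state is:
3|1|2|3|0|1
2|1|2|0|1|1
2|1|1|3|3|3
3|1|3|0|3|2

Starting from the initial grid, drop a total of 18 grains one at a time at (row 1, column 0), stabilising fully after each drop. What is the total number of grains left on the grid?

step 0: 3|1|2|3|0|1
2|1|2|0|1|1
2|1|1|3|3|3
3|1|3|0|3|2
step 1: 3|1|2|3|0|1
3|1|2|0|1|1
2|1|1|3|3|3
3|1|3|0|3|2
step 2: 0|2|2|3|0|1
1|2|2|0|1|1
3|1|1|3|3|3
3|1|3|0|3|2
step 3: 0|2|2|3|0|1
2|2|2|0|1|1
3|1|1|3|3|3
3|1|3|0|3|2
step 4: 0|2|2|3|0|1
3|2|2|0|1|1
3|1|1|3|3|3
3|1|3|0|3|2
step 5: 1|2|2|3|0|1
1|3|2|0|1|1
1|2|1|3|3|3
0|2|3|0|3|2
step 6: 1|2|2|3|0|1
2|3|2|0|1|1
1|2|1|3|3|3
0|2|3|0|3|2
step 7: 1|2|2|3|0|1
3|3|2|0|1|1
1|2|1|3|3|3
0|2|3|0|3|2
step 8: 2|3|2|3|0|1
1|0|3|0|1|1
2|3|1|3|3|3
0|2|3|0|3|2
step 9: 2|3|2|3|0|1
2|0|3|0|1|1
2|3|1|3|3|3
0|2|3|0|3|2
step 10: 2|3|2|3|0|1
3|0|3|0|1|1
2|3|1|3|3|3
0|2|3|0|3|2
step 11: 3|3|2|3|0|1
0|1|3|0|1|1
3|3|1|3|3|3
0|2|3|0|3|2
step 12: 3|3|2|3|0|1
1|1|3|0|1|1
3|3|1|3|3|3
0|2|3|0|3|2
step 13: 3|3|2|3|0|1
2|1|3|0|1|1
3|3|1|3|3|3
0|2|3|0|3|2
step 14: 3|3|2|3|0|1
3|1|3|0|1|1
3|3|1|3|3|3
0|2|3|0|3|2
step 15: 1|2|1|0|1|1
3|1|1|2|1|1
1|1|3|3|3|3
1|3|3|0|3|2
step 16: 2|2|1|0|1|1
0|2|1|2|1|1
2|1|3|3|3|3
1|3|3|0|3|2
step 17: 2|2|1|0|1|1
1|2|1|2|1|1
2|1|3|3|3|3
1|3|3|0|3|2
step 18: 2|2|1|0|1|1
2|2|1|2|1|1
2|1|3|3|3|3
1|3|3|0|3|2

43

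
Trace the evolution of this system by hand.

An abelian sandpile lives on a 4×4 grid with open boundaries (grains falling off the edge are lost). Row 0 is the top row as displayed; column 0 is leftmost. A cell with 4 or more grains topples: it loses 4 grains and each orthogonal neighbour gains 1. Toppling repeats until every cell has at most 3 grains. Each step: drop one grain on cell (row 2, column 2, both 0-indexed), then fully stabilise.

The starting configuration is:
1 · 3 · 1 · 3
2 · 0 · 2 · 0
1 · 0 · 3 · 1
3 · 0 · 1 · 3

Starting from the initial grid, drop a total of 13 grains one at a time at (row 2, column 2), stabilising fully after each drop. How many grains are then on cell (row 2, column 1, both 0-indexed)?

step 0: 1 · 3 · 1 · 3
2 · 0 · 2 · 0
1 · 0 · 3 · 1
3 · 0 · 1 · 3
step 1: 1 · 3 · 1 · 3
2 · 0 · 3 · 0
1 · 1 · 0 · 2
3 · 0 · 2 · 3
step 2: 1 · 3 · 1 · 3
2 · 0 · 3 · 0
1 · 1 · 1 · 2
3 · 0 · 2 · 3
step 3: 1 · 3 · 1 · 3
2 · 0 · 3 · 0
1 · 1 · 2 · 2
3 · 0 · 2 · 3
step 4: 1 · 3 · 1 · 3
2 · 0 · 3 · 0
1 · 1 · 3 · 2
3 · 0 · 2 · 3
step 5: 1 · 3 · 2 · 3
2 · 1 · 0 · 1
1 · 2 · 1 · 3
3 · 0 · 3 · 3
step 6: 1 · 3 · 2 · 3
2 · 1 · 0 · 1
1 · 2 · 2 · 3
3 · 0 · 3 · 3
step 7: 1 · 3 · 2 · 3
2 · 1 · 0 · 1
1 · 2 · 3 · 3
3 · 0 · 3 · 3
step 8: 1 · 3 · 2 · 3
2 · 1 · 1 · 2
1 · 3 · 2 · 1
3 · 1 · 1 · 1
step 9: 1 · 3 · 2 · 3
2 · 1 · 1 · 2
1 · 3 · 3 · 1
3 · 1 · 1 · 1
step 10: 1 · 3 · 2 · 3
2 · 2 · 2 · 2
2 · 0 · 1 · 2
3 · 2 · 2 · 1
step 11: 1 · 3 · 2 · 3
2 · 2 · 2 · 2
2 · 0 · 2 · 2
3 · 2 · 2 · 1
step 12: 1 · 3 · 2 · 3
2 · 2 · 2 · 2
2 · 0 · 3 · 2
3 · 2 · 2 · 1
step 13: 1 · 3 · 2 · 3
2 · 2 · 3 · 2
2 · 1 · 0 · 3
3 · 2 · 3 · 1

1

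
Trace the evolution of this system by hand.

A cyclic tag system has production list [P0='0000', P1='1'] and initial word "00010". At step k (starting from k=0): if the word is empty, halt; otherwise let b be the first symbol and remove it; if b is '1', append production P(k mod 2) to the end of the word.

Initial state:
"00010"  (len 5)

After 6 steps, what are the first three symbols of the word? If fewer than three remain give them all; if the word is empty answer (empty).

1

step 0: "00010"  (len 5)
step 1: "0010"  (len 4)
step 2: "010"  (len 3)
step 3: "10"  (len 2)
step 4: "01"  (len 2)
step 5: "1"  (len 1)
step 6: "1"  (len 1)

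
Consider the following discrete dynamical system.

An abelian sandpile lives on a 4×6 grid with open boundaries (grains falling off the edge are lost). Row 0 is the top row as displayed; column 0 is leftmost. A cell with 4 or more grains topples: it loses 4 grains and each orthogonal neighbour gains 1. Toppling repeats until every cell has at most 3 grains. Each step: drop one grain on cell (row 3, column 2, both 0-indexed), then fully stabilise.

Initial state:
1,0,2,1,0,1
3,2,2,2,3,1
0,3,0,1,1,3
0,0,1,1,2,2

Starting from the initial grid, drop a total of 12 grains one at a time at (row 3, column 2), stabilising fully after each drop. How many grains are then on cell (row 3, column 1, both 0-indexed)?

3

gen 0: 1,0,2,1,0,1
3,2,2,2,3,1
0,3,0,1,1,3
0,0,1,1,2,2
gen 1: 1,0,2,1,0,1
3,2,2,2,3,1
0,3,0,1,1,3
0,0,2,1,2,2
gen 2: 1,0,2,1,0,1
3,2,2,2,3,1
0,3,0,1,1,3
0,0,3,1,2,2
gen 3: 1,0,2,1,0,1
3,2,2,2,3,1
0,3,1,1,1,3
0,1,0,2,2,2
gen 4: 1,0,2,1,0,1
3,2,2,2,3,1
0,3,1,1,1,3
0,1,1,2,2,2
gen 5: 1,0,2,1,0,1
3,2,2,2,3,1
0,3,1,1,1,3
0,1,2,2,2,2
gen 6: 1,0,2,1,0,1
3,2,2,2,3,1
0,3,1,1,1,3
0,1,3,2,2,2
gen 7: 1,0,2,1,0,1
3,2,2,2,3,1
0,3,2,1,1,3
0,2,0,3,2,2
gen 8: 1,0,2,1,0,1
3,2,2,2,3,1
0,3,2,1,1,3
0,2,1,3,2,2
gen 9: 1,0,2,1,0,1
3,2,2,2,3,1
0,3,2,1,1,3
0,2,2,3,2,2
gen 10: 1,0,2,1,0,1
3,2,2,2,3,1
0,3,2,1,1,3
0,2,3,3,2,2
gen 11: 1,0,2,1,0,1
3,2,2,2,3,1
0,3,3,2,1,3
0,3,1,0,3,2
gen 12: 1,0,2,1,0,1
3,2,2,2,3,1
0,3,3,2,1,3
0,3,2,0,3,2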